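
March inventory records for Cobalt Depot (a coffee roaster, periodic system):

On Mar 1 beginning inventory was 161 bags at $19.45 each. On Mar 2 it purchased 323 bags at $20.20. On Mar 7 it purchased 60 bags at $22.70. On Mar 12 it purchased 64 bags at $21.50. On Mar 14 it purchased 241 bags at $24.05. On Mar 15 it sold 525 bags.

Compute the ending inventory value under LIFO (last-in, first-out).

Mar 15, 525 sold [LIFO — newest first]: 241 @ $24.05 + 64 @ $21.50 + 60 @ $22.70 + 160 @ $20.20 = $11,766.05
Ending inventory: 161 @ $19.45 + 163 @ $20.20 = $6,424.05

Ending inventory = $6,424.05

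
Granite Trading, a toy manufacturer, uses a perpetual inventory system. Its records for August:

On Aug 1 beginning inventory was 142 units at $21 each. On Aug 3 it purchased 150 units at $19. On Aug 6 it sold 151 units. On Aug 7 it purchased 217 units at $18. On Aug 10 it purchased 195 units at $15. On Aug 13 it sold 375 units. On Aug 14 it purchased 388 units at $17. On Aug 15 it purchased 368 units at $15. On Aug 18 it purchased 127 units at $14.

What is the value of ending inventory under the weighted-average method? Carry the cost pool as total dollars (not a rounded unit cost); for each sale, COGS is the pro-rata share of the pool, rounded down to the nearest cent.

Ending inventory = $16,999.23

After Aug 1: 142 on hand, pool $2,982.00 (≈ $21.0000 each)
After Aug 3: 292 on hand, pool $5,832.00 (≈ $19.9726 each)
Aug 6, sell 151: 151/292 × $5,832.00 → $3,015.86
After Aug 7: 358 on hand, pool $6,722.14 (≈ $18.7769 each)
After Aug 10: 553 on hand, pool $9,647.14 (≈ $17.4451 each)
Aug 13, sell 375: 375/553 × $9,647.14 → $6,541.91
After Aug 14: 566 on hand, pool $9,701.23 (≈ $17.1400 each)
After Aug 15: 934 on hand, pool $15,221.23 (≈ $16.2968 each)
After Aug 18: 1061 on hand, pool $16,999.23 (≈ $16.0219 each)
Total COGS = $3,015.86 + $6,541.91 = $9,557.77
Ending inventory (cost pool remaining) = $16,999.23
Check: goods available $26,557.00 = COGS $9,557.77 + ending $16,999.23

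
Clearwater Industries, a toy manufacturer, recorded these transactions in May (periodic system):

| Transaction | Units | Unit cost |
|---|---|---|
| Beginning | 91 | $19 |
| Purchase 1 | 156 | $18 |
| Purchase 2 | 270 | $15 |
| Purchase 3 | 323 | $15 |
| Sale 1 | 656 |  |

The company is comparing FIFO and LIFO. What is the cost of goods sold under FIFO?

FIFO COGS: 91 @ $19 + 156 @ $18 + 270 @ $15 + 139 @ $15 = $10,672
LIFO COGS: 323 @ $15 + 270 @ $15 + 63 @ $18 = $10,029

COGS = $10,672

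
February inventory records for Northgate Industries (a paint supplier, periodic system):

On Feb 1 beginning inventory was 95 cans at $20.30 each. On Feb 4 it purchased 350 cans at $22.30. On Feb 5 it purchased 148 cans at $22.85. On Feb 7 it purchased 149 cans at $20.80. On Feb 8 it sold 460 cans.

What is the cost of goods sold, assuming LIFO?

COGS = $10,115.90

Feb 8, 460 sold [LIFO — newest first]: 149 @ $20.80 + 148 @ $22.85 + 163 @ $22.30 = $10,115.90
Ending inventory: 95 @ $20.30 + 187 @ $22.30 = $6,098.60
Check: goods available $16,214.50 = COGS $10,115.90 + ending $6,098.60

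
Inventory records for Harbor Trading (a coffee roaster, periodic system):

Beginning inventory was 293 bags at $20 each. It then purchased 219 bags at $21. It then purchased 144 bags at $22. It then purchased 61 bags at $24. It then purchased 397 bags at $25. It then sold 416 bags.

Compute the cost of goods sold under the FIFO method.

Sale 1 (416) [FIFO — oldest first]: 293 @ $20 + 123 @ $21 = $8,443
Ending inventory: 96 @ $21 + 144 @ $22 + 61 @ $24 + 397 @ $25 = $16,573
Check: goods available $25,016 = COGS $8,443 + ending $16,573

COGS = $8,443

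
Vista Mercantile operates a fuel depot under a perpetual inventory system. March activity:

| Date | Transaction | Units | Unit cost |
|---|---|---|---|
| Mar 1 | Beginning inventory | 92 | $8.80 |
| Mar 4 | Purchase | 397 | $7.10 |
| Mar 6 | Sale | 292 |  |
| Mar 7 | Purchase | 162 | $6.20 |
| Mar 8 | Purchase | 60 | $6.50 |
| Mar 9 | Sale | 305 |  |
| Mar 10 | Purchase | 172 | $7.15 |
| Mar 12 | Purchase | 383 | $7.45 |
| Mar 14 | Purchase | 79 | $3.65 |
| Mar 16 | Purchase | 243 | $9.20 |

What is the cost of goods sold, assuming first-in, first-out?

COGS = $4,297.90

Mar 6, 292 sold [FIFO — oldest first]: 92 @ $8.80 + 200 @ $7.10 = $2,229.60
Mar 9, 305 sold [FIFO — oldest first]: 197 @ $7.10 + 108 @ $6.20 = $2,068.30
Total COGS = $2,229.60 + $2,068.30 = $4,297.90
Ending inventory: 54 @ $6.20 + 60 @ $6.50 + 172 @ $7.15 + 383 @ $7.45 + 79 @ $3.65 + 243 @ $9.20 = $7,331.90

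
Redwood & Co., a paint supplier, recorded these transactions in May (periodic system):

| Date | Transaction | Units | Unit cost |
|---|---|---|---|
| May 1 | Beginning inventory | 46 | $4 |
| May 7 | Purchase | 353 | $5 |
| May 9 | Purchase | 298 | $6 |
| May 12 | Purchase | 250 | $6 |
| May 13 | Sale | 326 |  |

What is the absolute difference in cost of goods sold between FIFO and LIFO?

FIFO COGS: 46 @ $4 + 280 @ $5 = $1,584
LIFO COGS: 250 @ $6 + 76 @ $6 = $1,956
Difference = |$1,584 − $1,956| = $372

$372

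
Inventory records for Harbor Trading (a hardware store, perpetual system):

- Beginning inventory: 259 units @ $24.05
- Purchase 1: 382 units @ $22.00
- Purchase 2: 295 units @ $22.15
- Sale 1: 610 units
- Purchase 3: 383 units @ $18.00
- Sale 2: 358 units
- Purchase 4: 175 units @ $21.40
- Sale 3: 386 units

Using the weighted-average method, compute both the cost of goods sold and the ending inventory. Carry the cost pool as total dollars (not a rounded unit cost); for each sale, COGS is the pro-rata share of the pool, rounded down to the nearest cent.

COGS = $28,929.61; ending inventory = $2,876.59

After Beginning: 259 on hand, pool $6,228.95 (≈ $24.0500 each)
After Purchase 1: 641 on hand, pool $14,632.95 (≈ $22.8283 each)
After Purchase 2: 936 on hand, pool $21,167.20 (≈ $22.6145 each)
Sale 1, sell 610: 610/936 × $21,167.20 → $13,794.86
After Purchase 3: 709 on hand, pool $14,266.34 (≈ $20.1218 each)
Sale 2, sell 358: 358/709 × $14,266.34 → $7,203.59
After Purchase 4: 526 on hand, pool $10,807.75 (≈ $20.5471 each)
Sale 3, sell 386: 386/526 × $10,807.75 → $7,931.16
Total COGS = $13,794.86 + $7,203.59 + $7,931.16 = $28,929.61
Ending inventory (cost pool remaining) = $2,876.59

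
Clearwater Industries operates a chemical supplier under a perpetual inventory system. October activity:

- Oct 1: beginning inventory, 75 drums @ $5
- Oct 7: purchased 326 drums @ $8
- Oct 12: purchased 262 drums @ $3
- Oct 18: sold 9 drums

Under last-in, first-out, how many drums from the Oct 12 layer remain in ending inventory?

253

Oct 18, 9 sold [LIFO — newest first]: 9 @ $3 = $27
Ending inventory: 75 @ $5 + 326 @ $8 + 253 @ $3 = $3,742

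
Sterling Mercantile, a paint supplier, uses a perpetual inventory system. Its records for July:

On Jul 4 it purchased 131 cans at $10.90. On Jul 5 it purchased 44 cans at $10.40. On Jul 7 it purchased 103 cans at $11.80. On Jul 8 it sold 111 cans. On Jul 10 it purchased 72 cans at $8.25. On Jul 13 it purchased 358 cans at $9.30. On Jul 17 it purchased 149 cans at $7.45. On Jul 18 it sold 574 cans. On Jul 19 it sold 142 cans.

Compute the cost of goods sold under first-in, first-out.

COGS = $7,910.85

Jul 8, 111 sold [FIFO — oldest first]: 111 @ $10.90 = $1,209.90
Jul 18, 574 sold [FIFO — oldest first]: 20 @ $10.90 + 44 @ $10.40 + 103 @ $11.80 + 72 @ $8.25 + 335 @ $9.30 = $5,600.50
Jul 19, 142 sold [FIFO — oldest first]: 23 @ $9.30 + 119 @ $7.45 = $1,100.45
Total COGS = $1,209.90 + $5,600.50 + $1,100.45 = $7,910.85
Ending inventory: 30 @ $7.45 = $223.50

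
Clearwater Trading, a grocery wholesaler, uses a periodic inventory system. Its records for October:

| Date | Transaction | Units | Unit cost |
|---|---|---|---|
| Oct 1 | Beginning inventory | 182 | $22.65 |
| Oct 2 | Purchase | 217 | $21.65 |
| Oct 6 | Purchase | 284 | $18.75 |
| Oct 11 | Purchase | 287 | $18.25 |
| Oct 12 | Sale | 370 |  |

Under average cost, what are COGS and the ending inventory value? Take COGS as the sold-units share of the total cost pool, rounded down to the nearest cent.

COGS = $7,393.55; ending inventory = $11,989.55

Oct 12, sell 370: 370/970 × $19,383.10 → $7,393.55
Ending inventory (cost pool remaining) = $11,989.55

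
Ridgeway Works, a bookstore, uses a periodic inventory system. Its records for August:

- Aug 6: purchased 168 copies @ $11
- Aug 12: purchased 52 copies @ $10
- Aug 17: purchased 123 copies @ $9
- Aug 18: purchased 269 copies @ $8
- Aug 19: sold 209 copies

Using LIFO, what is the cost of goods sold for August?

Aug 19, 209 sold [LIFO — newest first]: 209 @ $8 = $1,672
Ending inventory: 168 @ $11 + 52 @ $10 + 123 @ $9 + 60 @ $8 = $3,955

COGS = $1,672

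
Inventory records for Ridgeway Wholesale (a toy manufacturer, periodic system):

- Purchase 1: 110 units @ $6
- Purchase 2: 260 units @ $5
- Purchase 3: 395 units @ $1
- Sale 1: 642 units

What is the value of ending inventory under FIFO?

Ending inventory = $123

Sale 1 (642) [FIFO — oldest first]: 110 @ $6 + 260 @ $5 + 272 @ $1 = $2,232
Ending inventory: 123 @ $1 = $123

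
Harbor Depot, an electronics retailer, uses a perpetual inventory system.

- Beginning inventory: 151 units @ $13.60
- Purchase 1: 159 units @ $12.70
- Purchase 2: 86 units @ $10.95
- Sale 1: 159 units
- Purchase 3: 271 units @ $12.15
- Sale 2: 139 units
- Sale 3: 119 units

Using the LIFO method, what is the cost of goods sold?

Sale 1 (159) [LIFO — newest first]: 86 @ $10.95 + 73 @ $12.70 = $1,868.80
Sale 2 (139) [LIFO — newest first]: 139 @ $12.15 = $1,688.85
Sale 3 (119) [LIFO — newest first]: 119 @ $12.15 = $1,445.85
Total COGS = $1,868.80 + $1,688.85 + $1,445.85 = $5,003.50
Ending inventory: 151 @ $13.60 + 86 @ $12.70 + 13 @ $12.15 = $3,303.75

COGS = $5,003.50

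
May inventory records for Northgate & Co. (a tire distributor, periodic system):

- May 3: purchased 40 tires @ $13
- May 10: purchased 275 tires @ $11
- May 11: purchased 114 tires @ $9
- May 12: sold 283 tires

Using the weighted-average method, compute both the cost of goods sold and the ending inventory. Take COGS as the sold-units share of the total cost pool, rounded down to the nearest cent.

May 12, sell 283: 283/429 × $4,571.00 → $3,015.36
Ending inventory (cost pool remaining) = $1,555.64
Check: goods available $4,571.00 = COGS $3,015.36 + ending $1,555.64

COGS = $3,015.36; ending inventory = $1,555.64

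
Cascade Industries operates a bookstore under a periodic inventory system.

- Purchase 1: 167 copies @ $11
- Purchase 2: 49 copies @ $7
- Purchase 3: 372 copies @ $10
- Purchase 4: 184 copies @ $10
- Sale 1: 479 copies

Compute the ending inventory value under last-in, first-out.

Ending inventory = $2,950

Sale 1 (479) [LIFO — newest first]: 184 @ $10 + 295 @ $10 = $4,790
Ending inventory: 167 @ $11 + 49 @ $7 + 77 @ $10 = $2,950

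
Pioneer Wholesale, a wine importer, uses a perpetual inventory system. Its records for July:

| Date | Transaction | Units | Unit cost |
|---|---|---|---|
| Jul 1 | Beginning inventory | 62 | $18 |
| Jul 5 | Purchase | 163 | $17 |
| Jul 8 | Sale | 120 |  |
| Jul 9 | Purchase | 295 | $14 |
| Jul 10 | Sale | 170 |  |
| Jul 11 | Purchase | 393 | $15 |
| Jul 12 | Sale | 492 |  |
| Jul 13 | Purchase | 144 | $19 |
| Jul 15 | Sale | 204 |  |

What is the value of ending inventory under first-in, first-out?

Ending inventory = $1,349

Jul 8, 120 sold [FIFO — oldest first]: 62 @ $18 + 58 @ $17 = $2,102
Jul 10, 170 sold [FIFO — oldest first]: 105 @ $17 + 65 @ $14 = $2,695
Jul 12, 492 sold [FIFO — oldest first]: 230 @ $14 + 262 @ $15 = $7,150
Jul 15, 204 sold [FIFO — oldest first]: 131 @ $15 + 73 @ $19 = $3,352
Total COGS = $2,102 + $2,695 + $7,150 + $3,352 = $15,299
Ending inventory: 71 @ $19 = $1,349
Check: goods available $16,648 = COGS $15,299 + ending $1,349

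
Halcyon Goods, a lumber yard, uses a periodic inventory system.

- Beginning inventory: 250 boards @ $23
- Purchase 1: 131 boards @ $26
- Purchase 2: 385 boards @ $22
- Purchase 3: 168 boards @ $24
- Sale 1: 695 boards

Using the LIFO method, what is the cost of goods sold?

Sale 1 (695) [LIFO — newest first]: 168 @ $24 + 385 @ $22 + 131 @ $26 + 11 @ $23 = $16,161
Ending inventory: 239 @ $23 = $5,497
Check: goods available $21,658 = COGS $16,161 + ending $5,497

COGS = $16,161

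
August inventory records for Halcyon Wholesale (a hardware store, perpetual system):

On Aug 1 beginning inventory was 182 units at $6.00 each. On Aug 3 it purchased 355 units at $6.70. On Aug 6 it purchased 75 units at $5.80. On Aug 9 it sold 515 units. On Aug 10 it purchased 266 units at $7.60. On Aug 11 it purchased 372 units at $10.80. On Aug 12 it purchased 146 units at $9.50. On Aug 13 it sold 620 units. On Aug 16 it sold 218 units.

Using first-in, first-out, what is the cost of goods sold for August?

COGS = $10,923.20

Aug 9, 515 sold [FIFO — oldest first]: 182 @ $6.00 + 333 @ $6.70 = $3,323.10
Aug 13, 620 sold [FIFO — oldest first]: 22 @ $6.70 + 75 @ $5.80 + 266 @ $7.60 + 257 @ $10.80 = $5,379.60
Aug 16, 218 sold [FIFO — oldest first]: 115 @ $10.80 + 103 @ $9.50 = $2,220.50
Total COGS = $3,323.10 + $5,379.60 + $2,220.50 = $10,923.20
Ending inventory: 43 @ $9.50 = $408.50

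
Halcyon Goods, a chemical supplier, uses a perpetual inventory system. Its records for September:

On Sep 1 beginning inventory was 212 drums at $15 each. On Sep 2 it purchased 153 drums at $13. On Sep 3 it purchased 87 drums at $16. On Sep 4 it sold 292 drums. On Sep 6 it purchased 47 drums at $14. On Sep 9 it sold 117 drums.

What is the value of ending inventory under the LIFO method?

Sep 4, 292 sold [LIFO — newest first]: 87 @ $16 + 153 @ $13 + 52 @ $15 = $4,161
Sep 9, 117 sold [LIFO — newest first]: 47 @ $14 + 70 @ $15 = $1,708
Total COGS = $4,161 + $1,708 = $5,869
Ending inventory: 90 @ $15 = $1,350

Ending inventory = $1,350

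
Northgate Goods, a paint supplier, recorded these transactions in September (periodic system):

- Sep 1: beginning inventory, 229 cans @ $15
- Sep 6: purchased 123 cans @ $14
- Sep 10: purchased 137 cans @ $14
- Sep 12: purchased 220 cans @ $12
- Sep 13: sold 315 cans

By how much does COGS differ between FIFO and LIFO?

FIFO COGS: 229 @ $15 + 86 @ $14 = $4,639
LIFO COGS: 220 @ $12 + 95 @ $14 = $3,970
Difference = |$4,639 − $3,970| = $669

$669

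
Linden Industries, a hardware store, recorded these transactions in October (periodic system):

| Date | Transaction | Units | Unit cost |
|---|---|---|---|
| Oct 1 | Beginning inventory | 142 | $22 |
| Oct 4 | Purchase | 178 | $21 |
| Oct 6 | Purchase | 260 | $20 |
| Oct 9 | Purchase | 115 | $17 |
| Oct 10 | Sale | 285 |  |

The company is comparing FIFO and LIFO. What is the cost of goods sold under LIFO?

COGS = $5,355

FIFO COGS: 142 @ $22 + 143 @ $21 = $6,127
LIFO COGS: 115 @ $17 + 170 @ $20 = $5,355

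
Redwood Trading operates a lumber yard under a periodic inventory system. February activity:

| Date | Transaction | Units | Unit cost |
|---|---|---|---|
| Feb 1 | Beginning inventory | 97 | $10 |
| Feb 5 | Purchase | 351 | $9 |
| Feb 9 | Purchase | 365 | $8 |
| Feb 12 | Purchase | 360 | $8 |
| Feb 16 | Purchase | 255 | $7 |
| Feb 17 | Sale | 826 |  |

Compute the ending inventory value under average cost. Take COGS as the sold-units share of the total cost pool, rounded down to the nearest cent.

Ending inventory = $4,938.26

Feb 17, sell 826: 826/1428 × $11,714.00 → $6,775.74
Ending inventory (cost pool remaining) = $4,938.26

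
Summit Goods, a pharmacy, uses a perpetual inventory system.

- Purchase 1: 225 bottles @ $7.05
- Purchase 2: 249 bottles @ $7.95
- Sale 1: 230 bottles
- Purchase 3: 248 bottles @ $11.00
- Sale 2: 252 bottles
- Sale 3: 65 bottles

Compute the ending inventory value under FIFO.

Ending inventory = $1,925.00

Sale 1 (230) [FIFO — oldest first]: 225 @ $7.05 + 5 @ $7.95 = $1,626.00
Sale 2 (252) [FIFO — oldest first]: 244 @ $7.95 + 8 @ $11.00 = $2,027.80
Sale 3 (65) [FIFO — oldest first]: 65 @ $11.00 = $715.00
Total COGS = $1,626.00 + $2,027.80 + $715.00 = $4,368.80
Ending inventory: 175 @ $11.00 = $1,925.00
Check: goods available $6,293.80 = COGS $4,368.80 + ending $1,925.00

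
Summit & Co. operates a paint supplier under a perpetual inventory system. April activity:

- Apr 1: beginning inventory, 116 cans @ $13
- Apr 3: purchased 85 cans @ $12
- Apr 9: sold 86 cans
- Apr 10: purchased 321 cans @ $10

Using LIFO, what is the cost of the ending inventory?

Ending inventory = $4,705

Apr 9, 86 sold [LIFO — newest first]: 85 @ $12 + 1 @ $13 = $1,033
Ending inventory: 115 @ $13 + 321 @ $10 = $4,705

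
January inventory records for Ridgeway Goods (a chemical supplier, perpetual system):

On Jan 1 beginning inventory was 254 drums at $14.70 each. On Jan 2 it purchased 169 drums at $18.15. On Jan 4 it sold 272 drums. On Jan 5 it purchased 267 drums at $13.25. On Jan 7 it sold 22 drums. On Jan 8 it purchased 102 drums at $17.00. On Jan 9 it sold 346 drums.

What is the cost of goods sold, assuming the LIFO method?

COGS = $9,839.95

Jan 4, 272 sold [LIFO — newest first]: 169 @ $18.15 + 103 @ $14.70 = $4,581.45
Jan 7, 22 sold [LIFO — newest first]: 22 @ $13.25 = $291.50
Jan 9, 346 sold [LIFO — newest first]: 102 @ $17.00 + 244 @ $13.25 = $4,967.00
Total COGS = $4,581.45 + $291.50 + $4,967.00 = $9,839.95
Ending inventory: 151 @ $14.70 + 1 @ $13.25 = $2,232.95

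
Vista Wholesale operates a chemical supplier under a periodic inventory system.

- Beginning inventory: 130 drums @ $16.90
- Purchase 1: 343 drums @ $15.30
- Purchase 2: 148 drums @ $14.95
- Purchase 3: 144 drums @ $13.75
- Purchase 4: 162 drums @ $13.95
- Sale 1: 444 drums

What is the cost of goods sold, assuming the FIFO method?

Sale 1 (444) [FIFO — oldest first]: 130 @ $16.90 + 314 @ $15.30 = $7,001.20
Ending inventory: 29 @ $15.30 + 148 @ $14.95 + 144 @ $13.75 + 162 @ $13.95 = $6,896.20

COGS = $7,001.20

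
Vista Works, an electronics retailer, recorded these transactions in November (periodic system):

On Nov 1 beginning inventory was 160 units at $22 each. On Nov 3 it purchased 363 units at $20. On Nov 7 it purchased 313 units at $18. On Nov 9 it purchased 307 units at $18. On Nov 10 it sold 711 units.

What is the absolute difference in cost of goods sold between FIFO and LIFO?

$1,184

FIFO COGS: 160 @ $22 + 363 @ $20 + 188 @ $18 = $14,164
LIFO COGS: 307 @ $18 + 313 @ $18 + 91 @ $20 = $12,980
Difference = |$14,164 − $12,980| = $1,184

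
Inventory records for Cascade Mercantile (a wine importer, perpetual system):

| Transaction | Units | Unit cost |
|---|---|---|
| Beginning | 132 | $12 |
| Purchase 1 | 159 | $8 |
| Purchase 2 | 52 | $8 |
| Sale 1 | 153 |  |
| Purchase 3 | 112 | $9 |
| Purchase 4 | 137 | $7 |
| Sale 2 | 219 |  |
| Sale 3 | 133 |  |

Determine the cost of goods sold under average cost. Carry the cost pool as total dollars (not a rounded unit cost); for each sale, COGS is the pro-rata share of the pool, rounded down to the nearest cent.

After Beginning: 132 on hand, pool $1,584.00 (≈ $12.0000 each)
After Purchase 1: 291 on hand, pool $2,856.00 (≈ $9.8144 each)
After Purchase 2: 343 on hand, pool $3,272.00 (≈ $9.5394 each)
Sale 1, sell 153: 153/343 × $3,272.00 → $1,459.52
After Purchase 3: 302 on hand, pool $2,820.48 (≈ $9.3393 each)
After Purchase 4: 439 on hand, pool $3,779.48 (≈ $8.6093 each)
Sale 2, sell 219: 219/439 × $3,779.48 → $1,885.43
Sale 3, sell 133: 133/220 × $1,894.05 → $1,145.03
Total COGS = $1,459.52 + $1,885.43 + $1,145.03 = $4,489.98
Ending inventory (cost pool remaining) = $749.02
Check: goods available $5,239.00 = COGS $4,489.98 + ending $749.02

COGS = $4,489.98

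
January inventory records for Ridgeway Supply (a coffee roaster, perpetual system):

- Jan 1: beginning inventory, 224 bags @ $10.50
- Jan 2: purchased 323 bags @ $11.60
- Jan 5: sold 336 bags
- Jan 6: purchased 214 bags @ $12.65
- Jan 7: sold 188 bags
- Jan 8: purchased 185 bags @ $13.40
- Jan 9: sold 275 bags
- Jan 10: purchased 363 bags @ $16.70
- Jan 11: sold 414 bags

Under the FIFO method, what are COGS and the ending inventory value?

Jan 5, 336 sold [FIFO — oldest first]: 224 @ $10.50 + 112 @ $11.60 = $3,651.20
Jan 7, 188 sold [FIFO — oldest first]: 188 @ $11.60 = $2,180.80
Jan 9, 275 sold [FIFO — oldest first]: 23 @ $11.60 + 214 @ $12.65 + 38 @ $13.40 = $3,483.10
Jan 11, 414 sold [FIFO — oldest first]: 147 @ $13.40 + 267 @ $16.70 = $6,428.70
Total COGS = $3,651.20 + $2,180.80 + $3,483.10 + $6,428.70 = $15,743.80
Ending inventory: 96 @ $16.70 = $1,603.20

COGS = $15,743.80; ending inventory = $1,603.20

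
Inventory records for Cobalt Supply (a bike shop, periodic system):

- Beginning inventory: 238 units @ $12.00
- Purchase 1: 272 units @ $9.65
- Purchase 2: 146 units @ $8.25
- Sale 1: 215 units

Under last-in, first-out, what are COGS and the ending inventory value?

Sale 1 (215) [LIFO — newest first]: 146 @ $8.25 + 69 @ $9.65 = $1,870.35
Ending inventory: 238 @ $12.00 + 203 @ $9.65 = $4,814.95
Check: goods available $6,685.30 = COGS $1,870.35 + ending $4,814.95

COGS = $1,870.35; ending inventory = $4,814.95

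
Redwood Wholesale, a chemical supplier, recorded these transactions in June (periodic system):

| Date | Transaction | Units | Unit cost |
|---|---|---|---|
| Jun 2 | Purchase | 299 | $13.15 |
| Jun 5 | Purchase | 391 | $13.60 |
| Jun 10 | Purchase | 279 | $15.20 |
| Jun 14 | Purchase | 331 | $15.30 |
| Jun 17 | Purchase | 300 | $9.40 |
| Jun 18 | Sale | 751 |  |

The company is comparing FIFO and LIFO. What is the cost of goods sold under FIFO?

COGS = $10,176.65

FIFO COGS: 299 @ $13.15 + 391 @ $13.60 + 61 @ $15.20 = $10,176.65
LIFO COGS: 300 @ $9.40 + 331 @ $15.30 + 120 @ $15.20 = $9,708.30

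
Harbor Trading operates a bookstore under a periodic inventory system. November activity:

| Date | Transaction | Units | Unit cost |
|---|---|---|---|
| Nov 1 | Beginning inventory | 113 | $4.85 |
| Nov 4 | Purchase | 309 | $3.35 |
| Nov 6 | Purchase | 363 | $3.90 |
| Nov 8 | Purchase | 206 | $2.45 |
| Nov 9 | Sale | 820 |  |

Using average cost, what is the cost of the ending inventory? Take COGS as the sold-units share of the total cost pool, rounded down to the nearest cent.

Ending inventory = $604.56

Nov 9, sell 820: 820/991 × $3,503.60 → $2,899.04
Ending inventory (cost pool remaining) = $604.56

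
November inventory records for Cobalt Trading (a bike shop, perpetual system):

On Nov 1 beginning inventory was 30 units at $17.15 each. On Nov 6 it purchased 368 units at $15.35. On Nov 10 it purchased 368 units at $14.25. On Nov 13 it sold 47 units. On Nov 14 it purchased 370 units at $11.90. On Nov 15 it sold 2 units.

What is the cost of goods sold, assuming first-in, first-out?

Nov 13, 47 sold [FIFO — oldest first]: 30 @ $17.15 + 17 @ $15.35 = $775.45
Nov 15, 2 sold [FIFO — oldest first]: 2 @ $15.35 = $30.70
Total COGS = $775.45 + $30.70 = $806.15
Ending inventory: 349 @ $15.35 + 368 @ $14.25 + 370 @ $11.90 = $15,004.15

COGS = $806.15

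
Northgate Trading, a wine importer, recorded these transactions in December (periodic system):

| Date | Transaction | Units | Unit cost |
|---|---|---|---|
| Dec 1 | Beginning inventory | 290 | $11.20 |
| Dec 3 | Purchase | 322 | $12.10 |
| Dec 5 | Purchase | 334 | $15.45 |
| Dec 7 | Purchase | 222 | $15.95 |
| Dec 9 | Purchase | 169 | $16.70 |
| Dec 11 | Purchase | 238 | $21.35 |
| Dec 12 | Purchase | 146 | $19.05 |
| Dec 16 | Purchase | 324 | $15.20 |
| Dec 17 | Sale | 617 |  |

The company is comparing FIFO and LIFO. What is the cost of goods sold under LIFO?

COGS = $10,844.55

FIFO COGS: 290 @ $11.20 + 322 @ $12.10 + 5 @ $15.45 = $7,221.45
LIFO COGS: 324 @ $15.20 + 146 @ $19.05 + 147 @ $21.35 = $10,844.55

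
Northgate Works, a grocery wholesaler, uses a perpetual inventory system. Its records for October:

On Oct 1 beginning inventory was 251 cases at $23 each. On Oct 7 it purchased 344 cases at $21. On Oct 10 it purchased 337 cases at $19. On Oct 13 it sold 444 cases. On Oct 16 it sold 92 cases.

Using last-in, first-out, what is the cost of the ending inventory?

Oct 13, 444 sold [LIFO — newest first]: 337 @ $19 + 107 @ $21 = $8,650
Oct 16, 92 sold [LIFO — newest first]: 92 @ $21 = $1,932
Total COGS = $8,650 + $1,932 = $10,582
Ending inventory: 251 @ $23 + 145 @ $21 = $8,818

Ending inventory = $8,818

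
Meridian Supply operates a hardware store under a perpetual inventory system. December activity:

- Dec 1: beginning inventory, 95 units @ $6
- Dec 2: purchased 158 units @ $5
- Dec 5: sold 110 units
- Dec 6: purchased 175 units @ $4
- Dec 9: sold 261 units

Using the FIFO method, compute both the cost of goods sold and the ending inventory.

COGS = $1,832; ending inventory = $228

Dec 5, 110 sold [FIFO — oldest first]: 95 @ $6 + 15 @ $5 = $645
Dec 9, 261 sold [FIFO — oldest first]: 143 @ $5 + 118 @ $4 = $1,187
Total COGS = $645 + $1,187 = $1,832
Ending inventory: 57 @ $4 = $228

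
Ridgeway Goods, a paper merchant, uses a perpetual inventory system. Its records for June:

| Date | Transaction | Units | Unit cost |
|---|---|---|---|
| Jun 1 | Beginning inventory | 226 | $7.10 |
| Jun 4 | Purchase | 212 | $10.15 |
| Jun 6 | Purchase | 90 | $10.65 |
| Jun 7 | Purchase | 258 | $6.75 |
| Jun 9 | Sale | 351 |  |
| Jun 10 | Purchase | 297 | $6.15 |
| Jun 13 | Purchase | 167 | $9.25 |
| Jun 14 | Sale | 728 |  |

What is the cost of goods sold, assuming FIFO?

Jun 9, 351 sold [FIFO — oldest first]: 226 @ $7.10 + 125 @ $10.15 = $2,873.35
Jun 14, 728 sold [FIFO — oldest first]: 87 @ $10.15 + 90 @ $10.65 + 258 @ $6.75 + 293 @ $6.15 = $5,385.00
Total COGS = $2,873.35 + $5,385.00 = $8,258.35
Ending inventory: 4 @ $6.15 + 167 @ $9.25 = $1,569.35

COGS = $8,258.35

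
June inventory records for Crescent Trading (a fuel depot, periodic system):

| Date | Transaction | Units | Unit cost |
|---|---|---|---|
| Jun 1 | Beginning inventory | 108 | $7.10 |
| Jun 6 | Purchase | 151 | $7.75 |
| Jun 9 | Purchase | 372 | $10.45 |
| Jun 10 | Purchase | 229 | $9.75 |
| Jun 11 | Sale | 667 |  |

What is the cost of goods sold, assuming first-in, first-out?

Jun 11, 667 sold [FIFO — oldest first]: 108 @ $7.10 + 151 @ $7.75 + 372 @ $10.45 + 36 @ $9.75 = $6,175.45
Ending inventory: 193 @ $9.75 = $1,881.75

COGS = $6,175.45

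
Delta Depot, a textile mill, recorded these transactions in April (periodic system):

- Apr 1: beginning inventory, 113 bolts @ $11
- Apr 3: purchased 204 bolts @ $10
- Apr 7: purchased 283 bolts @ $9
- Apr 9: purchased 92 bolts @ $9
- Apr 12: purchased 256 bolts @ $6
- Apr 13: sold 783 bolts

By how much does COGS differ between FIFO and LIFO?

FIFO COGS: 113 @ $11 + 204 @ $10 + 283 @ $9 + 92 @ $9 + 91 @ $6 = $7,204
LIFO COGS: 256 @ $6 + 92 @ $9 + 283 @ $9 + 152 @ $10 = $6,431
Difference = |$7,204 − $6,431| = $773

$773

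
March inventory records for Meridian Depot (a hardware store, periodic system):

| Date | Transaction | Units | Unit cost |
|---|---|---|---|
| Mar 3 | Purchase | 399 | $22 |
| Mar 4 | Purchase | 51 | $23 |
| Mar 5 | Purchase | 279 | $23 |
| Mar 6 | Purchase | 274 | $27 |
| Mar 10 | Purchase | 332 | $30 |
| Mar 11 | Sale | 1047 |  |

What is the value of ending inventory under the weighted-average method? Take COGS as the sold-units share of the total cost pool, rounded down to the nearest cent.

Mar 11, sell 1047: 1047/1335 × $33,726.00 → $26,450.27
Ending inventory (cost pool remaining) = $7,275.73
Check: goods available $33,726.00 = COGS $26,450.27 + ending $7,275.73

Ending inventory = $7,275.73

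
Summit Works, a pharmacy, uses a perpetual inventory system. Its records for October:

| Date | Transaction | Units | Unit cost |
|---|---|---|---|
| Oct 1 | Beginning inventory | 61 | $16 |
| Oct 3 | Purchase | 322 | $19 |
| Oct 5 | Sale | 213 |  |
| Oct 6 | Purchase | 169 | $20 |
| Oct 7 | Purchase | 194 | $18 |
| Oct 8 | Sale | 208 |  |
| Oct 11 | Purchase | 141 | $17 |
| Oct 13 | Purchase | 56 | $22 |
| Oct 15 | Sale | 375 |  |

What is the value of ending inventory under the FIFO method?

Ending inventory = $2,779

Oct 5, 213 sold [FIFO — oldest first]: 61 @ $16 + 152 @ $19 = $3,864
Oct 8, 208 sold [FIFO — oldest first]: 170 @ $19 + 38 @ $20 = $3,990
Oct 15, 375 sold [FIFO — oldest first]: 131 @ $20 + 194 @ $18 + 50 @ $17 = $6,962
Total COGS = $3,864 + $3,990 + $6,962 = $14,816
Ending inventory: 91 @ $17 + 56 @ $22 = $2,779
Check: goods available $17,595 = COGS $14,816 + ending $2,779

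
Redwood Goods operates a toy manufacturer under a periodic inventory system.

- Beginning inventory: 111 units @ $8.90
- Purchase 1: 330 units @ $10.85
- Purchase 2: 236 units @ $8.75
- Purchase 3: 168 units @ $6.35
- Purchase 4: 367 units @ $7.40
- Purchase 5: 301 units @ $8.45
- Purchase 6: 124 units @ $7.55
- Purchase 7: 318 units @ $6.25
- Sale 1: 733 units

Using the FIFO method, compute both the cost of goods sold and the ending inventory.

COGS = $6,989.00; ending inventory = $8,894.15

Sale 1 (733) [FIFO — oldest first]: 111 @ $8.90 + 330 @ $10.85 + 236 @ $8.75 + 56 @ $6.35 = $6,989.00
Ending inventory: 112 @ $6.35 + 367 @ $7.40 + 301 @ $8.45 + 124 @ $7.55 + 318 @ $6.25 = $8,894.15
Check: goods available $15,883.15 = COGS $6,989.00 + ending $8,894.15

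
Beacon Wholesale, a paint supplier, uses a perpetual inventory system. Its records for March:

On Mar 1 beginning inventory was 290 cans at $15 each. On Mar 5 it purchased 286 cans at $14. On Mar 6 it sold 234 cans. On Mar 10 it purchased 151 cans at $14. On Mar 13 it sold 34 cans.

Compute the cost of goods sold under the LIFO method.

COGS = $3,752

Mar 6, 234 sold [LIFO — newest first]: 234 @ $14 = $3,276
Mar 13, 34 sold [LIFO — newest first]: 34 @ $14 = $476
Total COGS = $3,276 + $476 = $3,752
Ending inventory: 290 @ $15 + 52 @ $14 + 117 @ $14 = $6,716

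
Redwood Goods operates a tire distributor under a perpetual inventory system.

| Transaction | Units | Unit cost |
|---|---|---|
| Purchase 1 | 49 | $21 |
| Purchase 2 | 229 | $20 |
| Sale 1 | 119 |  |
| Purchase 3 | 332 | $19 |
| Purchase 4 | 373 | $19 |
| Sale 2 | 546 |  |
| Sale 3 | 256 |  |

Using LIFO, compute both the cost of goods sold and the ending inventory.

Sale 1 (119) [LIFO — newest first]: 119 @ $20 = $2,380
Sale 2 (546) [LIFO — newest first]: 373 @ $19 + 173 @ $19 = $10,374
Sale 3 (256) [LIFO — newest first]: 159 @ $19 + 97 @ $20 = $4,961
Total COGS = $2,380 + $10,374 + $4,961 = $17,715
Ending inventory: 49 @ $21 + 13 @ $20 = $1,289

COGS = $17,715; ending inventory = $1,289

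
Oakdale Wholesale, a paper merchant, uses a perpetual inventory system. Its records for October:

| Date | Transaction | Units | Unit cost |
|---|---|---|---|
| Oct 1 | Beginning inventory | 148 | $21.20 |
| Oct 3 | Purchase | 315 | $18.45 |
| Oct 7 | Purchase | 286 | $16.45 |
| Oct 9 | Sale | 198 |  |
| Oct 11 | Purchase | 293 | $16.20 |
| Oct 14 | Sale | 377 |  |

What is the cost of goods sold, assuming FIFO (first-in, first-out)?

COGS = $10,791.75

Oct 9, 198 sold [FIFO — oldest first]: 148 @ $21.20 + 50 @ $18.45 = $4,060.10
Oct 14, 377 sold [FIFO — oldest first]: 265 @ $18.45 + 112 @ $16.45 = $6,731.65
Total COGS = $4,060.10 + $6,731.65 = $10,791.75
Ending inventory: 174 @ $16.45 + 293 @ $16.20 = $7,608.90
Check: goods available $18,400.65 = COGS $10,791.75 + ending $7,608.90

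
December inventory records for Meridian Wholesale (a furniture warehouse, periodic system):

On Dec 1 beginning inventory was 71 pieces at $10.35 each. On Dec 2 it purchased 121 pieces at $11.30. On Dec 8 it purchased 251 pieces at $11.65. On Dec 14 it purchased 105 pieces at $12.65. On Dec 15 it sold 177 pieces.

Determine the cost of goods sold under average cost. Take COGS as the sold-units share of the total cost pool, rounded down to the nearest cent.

Dec 15, sell 177: 177/548 × $6,354.55 → $2,052.47
Ending inventory (cost pool remaining) = $4,302.08
Check: goods available $6,354.55 = COGS $2,052.47 + ending $4,302.08

COGS = $2,052.47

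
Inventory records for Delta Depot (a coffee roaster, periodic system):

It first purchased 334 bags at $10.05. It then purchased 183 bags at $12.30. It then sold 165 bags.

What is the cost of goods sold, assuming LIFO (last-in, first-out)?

Sale 1 (165) [LIFO — newest first]: 165 @ $12.30 = $2,029.50
Ending inventory: 334 @ $10.05 + 18 @ $12.30 = $3,578.10
Check: goods available $5,607.60 = COGS $2,029.50 + ending $3,578.10

COGS = $2,029.50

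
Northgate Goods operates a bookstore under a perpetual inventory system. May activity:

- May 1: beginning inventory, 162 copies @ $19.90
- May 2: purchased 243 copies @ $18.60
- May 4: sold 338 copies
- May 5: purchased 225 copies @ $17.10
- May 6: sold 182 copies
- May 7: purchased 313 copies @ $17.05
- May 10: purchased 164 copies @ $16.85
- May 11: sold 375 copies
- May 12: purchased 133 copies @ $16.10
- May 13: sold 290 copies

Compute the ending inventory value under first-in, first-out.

Ending inventory = $885.50

May 4, 338 sold [FIFO — oldest first]: 162 @ $19.90 + 176 @ $18.60 = $6,497.40
May 6, 182 sold [FIFO — oldest first]: 67 @ $18.60 + 115 @ $17.10 = $3,212.70
May 11, 375 sold [FIFO — oldest first]: 110 @ $17.10 + 265 @ $17.05 = $6,399.25
May 13, 290 sold [FIFO — oldest first]: 48 @ $17.05 + 164 @ $16.85 + 78 @ $16.10 = $4,837.60
Total COGS = $6,497.40 + $3,212.70 + $6,399.25 + $4,837.60 = $20,946.95
Ending inventory: 55 @ $16.10 = $885.50
Check: goods available $21,832.45 = COGS $20,946.95 + ending $885.50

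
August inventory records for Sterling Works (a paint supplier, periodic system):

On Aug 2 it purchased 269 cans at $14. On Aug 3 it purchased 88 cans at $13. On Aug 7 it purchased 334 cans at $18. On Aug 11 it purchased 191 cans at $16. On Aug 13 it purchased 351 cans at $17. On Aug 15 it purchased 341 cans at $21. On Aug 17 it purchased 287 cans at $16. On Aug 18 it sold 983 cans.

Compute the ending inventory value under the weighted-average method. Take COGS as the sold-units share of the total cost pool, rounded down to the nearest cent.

Ending inventory = $14,954.78

Aug 18, sell 983: 983/1861 × $31,698.00 → $16,743.22
Ending inventory (cost pool remaining) = $14,954.78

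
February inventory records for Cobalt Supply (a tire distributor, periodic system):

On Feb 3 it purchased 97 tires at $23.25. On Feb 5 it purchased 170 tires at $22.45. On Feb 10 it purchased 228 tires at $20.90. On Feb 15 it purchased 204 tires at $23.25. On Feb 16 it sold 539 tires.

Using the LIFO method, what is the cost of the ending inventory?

Feb 16, 539 sold [LIFO — newest first]: 204 @ $23.25 + 228 @ $20.90 + 107 @ $22.45 = $11,910.35
Ending inventory: 97 @ $23.25 + 63 @ $22.45 = $3,669.60

Ending inventory = $3,669.60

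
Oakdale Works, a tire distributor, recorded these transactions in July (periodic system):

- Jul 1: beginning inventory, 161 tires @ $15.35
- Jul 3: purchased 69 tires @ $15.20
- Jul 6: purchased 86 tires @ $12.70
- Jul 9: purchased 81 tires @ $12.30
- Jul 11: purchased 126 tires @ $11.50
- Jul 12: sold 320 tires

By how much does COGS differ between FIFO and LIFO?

FIFO COGS: 161 @ $15.35 + 69 @ $15.20 + 86 @ $12.70 + 4 @ $12.30 = $4,661.55
LIFO COGS: 126 @ $11.50 + 81 @ $12.30 + 86 @ $12.70 + 27 @ $15.20 = $3,947.90
Difference = |$4,661.55 − $3,947.90| = $713.65

$713.65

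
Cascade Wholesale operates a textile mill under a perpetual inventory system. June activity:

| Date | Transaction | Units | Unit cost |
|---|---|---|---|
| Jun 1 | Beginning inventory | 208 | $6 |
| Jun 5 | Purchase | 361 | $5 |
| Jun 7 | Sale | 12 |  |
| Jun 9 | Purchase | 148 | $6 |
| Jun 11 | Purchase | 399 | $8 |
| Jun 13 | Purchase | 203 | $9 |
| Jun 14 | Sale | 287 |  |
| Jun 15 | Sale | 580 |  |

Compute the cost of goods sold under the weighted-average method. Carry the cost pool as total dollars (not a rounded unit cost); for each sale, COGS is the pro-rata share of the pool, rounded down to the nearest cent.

After Jun 1: 208 on hand, pool $1,248.00 (≈ $6.0000 each)
After Jun 5: 569 on hand, pool $3,053.00 (≈ $5.3656 each)
Jun 7, sell 12: 12/569 × $3,053.00 → $64.38
After Jun 9: 705 on hand, pool $3,876.62 (≈ $5.4988 each)
After Jun 11: 1104 on hand, pool $7,068.62 (≈ $6.4027 each)
After Jun 13: 1307 on hand, pool $8,895.62 (≈ $6.8061 each)
Jun 14, sell 287: 287/1307 × $8,895.62 → $1,953.36
Jun 15, sell 580: 580/1020 × $6,942.26 → $3,947.55
Total COGS = $64.38 + $1,953.36 + $3,947.55 = $5,965.29
Ending inventory (cost pool remaining) = $2,994.71

COGS = $5,965.29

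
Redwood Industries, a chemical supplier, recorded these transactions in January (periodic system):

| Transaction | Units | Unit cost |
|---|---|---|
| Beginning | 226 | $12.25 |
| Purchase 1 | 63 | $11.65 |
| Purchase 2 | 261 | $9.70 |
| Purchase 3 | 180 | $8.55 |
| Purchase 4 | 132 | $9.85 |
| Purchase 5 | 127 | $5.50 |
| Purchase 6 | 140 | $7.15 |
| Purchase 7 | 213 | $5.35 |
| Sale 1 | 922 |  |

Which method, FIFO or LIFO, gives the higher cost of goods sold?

FIFO COGS: 226 @ $12.25 + 63 @ $11.65 + 261 @ $9.70 + 180 @ $8.55 + 132 @ $9.85 + 60 @ $5.50 = $9,203.35
LIFO COGS: 213 @ $5.35 + 140 @ $7.15 + 127 @ $5.50 + 132 @ $9.85 + 180 @ $8.55 + 130 @ $9.70 = $6,939.25

FIFO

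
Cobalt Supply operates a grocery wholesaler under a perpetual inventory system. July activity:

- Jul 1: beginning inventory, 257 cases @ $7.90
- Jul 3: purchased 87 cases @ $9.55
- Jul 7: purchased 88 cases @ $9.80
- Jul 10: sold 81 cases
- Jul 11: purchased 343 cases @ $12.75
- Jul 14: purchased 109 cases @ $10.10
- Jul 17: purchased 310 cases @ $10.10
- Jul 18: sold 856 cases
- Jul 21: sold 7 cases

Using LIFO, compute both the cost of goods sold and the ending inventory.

COGS = $10,353.70; ending inventory = $1,975.00

Jul 10, 81 sold [LIFO — newest first]: 81 @ $9.80 = $793.80
Jul 18, 856 sold [LIFO — newest first]: 310 @ $10.10 + 109 @ $10.10 + 343 @ $12.75 + 7 @ $9.80 + 87 @ $9.55 = $9,504.60
Jul 21, 7 sold [LIFO — newest first]: 7 @ $7.90 = $55.30
Total COGS = $793.80 + $9,504.60 + $55.30 = $10,353.70
Ending inventory: 250 @ $7.90 = $1,975.00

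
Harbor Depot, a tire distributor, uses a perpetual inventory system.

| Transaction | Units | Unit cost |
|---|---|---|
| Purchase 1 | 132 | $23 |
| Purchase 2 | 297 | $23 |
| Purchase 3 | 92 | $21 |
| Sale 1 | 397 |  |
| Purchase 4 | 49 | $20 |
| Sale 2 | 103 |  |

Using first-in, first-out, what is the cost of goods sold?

COGS = $11,358

Sale 1 (397) [FIFO — oldest first]: 132 @ $23 + 265 @ $23 = $9,131
Sale 2 (103) [FIFO — oldest first]: 32 @ $23 + 71 @ $21 = $2,227
Total COGS = $9,131 + $2,227 = $11,358
Ending inventory: 21 @ $21 + 49 @ $20 = $1,421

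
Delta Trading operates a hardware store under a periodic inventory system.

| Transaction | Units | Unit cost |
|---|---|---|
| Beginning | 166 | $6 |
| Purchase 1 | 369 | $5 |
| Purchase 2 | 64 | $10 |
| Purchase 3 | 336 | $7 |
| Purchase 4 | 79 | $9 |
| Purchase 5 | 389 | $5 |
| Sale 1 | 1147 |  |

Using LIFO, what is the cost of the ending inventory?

Ending inventory = $1,446

Sale 1 (1147) [LIFO — newest first]: 389 @ $5 + 79 @ $9 + 336 @ $7 + 64 @ $10 + 279 @ $5 = $7,043
Ending inventory: 166 @ $6 + 90 @ $5 = $1,446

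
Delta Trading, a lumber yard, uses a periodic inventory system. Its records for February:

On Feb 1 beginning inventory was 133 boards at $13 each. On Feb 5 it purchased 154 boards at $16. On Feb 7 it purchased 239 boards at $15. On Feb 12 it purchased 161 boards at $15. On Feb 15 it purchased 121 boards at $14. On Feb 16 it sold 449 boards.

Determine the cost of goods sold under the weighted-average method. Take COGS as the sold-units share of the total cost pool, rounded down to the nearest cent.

COGS = $6,605.52

Feb 16, sell 449: 449/808 × $11,887.00 → $6,605.52
Ending inventory (cost pool remaining) = $5,281.48
Check: goods available $11,887.00 = COGS $6,605.52 + ending $5,281.48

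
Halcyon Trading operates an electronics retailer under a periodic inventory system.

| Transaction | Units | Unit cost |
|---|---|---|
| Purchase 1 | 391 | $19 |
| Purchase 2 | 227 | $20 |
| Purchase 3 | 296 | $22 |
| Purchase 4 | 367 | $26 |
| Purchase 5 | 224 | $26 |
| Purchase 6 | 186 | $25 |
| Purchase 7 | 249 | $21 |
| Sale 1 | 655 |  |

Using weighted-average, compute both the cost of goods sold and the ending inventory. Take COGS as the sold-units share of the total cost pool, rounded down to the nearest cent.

COGS = $14,763.15; ending inventory = $28,962.85

Sale 1, sell 655: 655/1940 × $43,726.00 → $14,763.15
Ending inventory (cost pool remaining) = $28,962.85
Check: goods available $43,726.00 = COGS $14,763.15 + ending $28,962.85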